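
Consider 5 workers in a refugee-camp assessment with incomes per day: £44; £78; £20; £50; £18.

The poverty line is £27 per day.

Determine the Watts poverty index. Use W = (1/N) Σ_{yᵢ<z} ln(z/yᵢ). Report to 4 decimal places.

0.1411

Below the line: £18, £20 (q = 2 of N = 5).
Log shortfalls: ln(27/18) = 0.4055; ln(27/20) = 0.3001.
W = 0.705570 / 5 = 0.1411.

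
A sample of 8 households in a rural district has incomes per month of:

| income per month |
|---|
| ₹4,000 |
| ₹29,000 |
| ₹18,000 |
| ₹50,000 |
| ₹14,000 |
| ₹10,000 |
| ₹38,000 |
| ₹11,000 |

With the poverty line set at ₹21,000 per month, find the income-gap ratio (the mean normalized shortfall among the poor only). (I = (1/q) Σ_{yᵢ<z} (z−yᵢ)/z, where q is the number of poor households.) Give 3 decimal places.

Below z: ₹4,000, ₹10,000, ₹11,000, ₹14,000, ₹18,000 (q = 5 of N = 8).
Shortfall ratios (z−y)/z: 0.8095, 0.5238, 0.4762, 0.3333, 0.1429; sum = 2.285714.
The income-gap ratio divides by q (the poor only): 2.285714 / 5 = 0.457.

0.457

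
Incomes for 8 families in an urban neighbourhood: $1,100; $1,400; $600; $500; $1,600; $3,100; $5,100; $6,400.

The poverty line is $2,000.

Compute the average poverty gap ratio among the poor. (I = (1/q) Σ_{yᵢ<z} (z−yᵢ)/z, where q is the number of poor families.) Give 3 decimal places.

0.480

Below z: $500, $600, $1,100, $1,400, $1,600 (q = 5 of N = 8).
Shortfall ratios (z−y)/z: 0.7500, 0.7000, 0.4500, 0.3000, 0.2000; sum = 2.400000.
I averages over the q = 5 poor units only: 2.400000 / 5 = 0.480.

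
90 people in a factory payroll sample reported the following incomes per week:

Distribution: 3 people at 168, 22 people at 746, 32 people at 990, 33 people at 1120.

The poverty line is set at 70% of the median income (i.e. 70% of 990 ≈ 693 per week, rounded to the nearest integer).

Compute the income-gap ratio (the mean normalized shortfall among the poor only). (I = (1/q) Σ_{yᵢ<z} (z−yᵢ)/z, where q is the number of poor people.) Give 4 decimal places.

0.7576

Below the line: 3×168 (q = 3 of N = 90).
Shortfall ratios (z−y)/z: 0.7576 (×3); sum = 2.272727.
The income-gap ratio divides by q (the poor only): 2.272727 / 3 = 0.7576.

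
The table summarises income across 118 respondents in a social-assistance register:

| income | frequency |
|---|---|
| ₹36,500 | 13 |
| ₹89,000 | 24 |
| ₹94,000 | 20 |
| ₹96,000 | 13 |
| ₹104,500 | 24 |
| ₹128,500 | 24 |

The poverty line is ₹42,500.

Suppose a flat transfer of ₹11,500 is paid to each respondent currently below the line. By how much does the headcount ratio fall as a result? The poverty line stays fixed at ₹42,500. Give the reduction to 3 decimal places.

0.110

Before: below the line — 13×₹36,500; headcount ratio = 0.11017.
After the ₹11,500 transfer: below the line — none; headcount ratio = 0.00000.
Reduction = 0.11017 − 0.00000 = 0.110.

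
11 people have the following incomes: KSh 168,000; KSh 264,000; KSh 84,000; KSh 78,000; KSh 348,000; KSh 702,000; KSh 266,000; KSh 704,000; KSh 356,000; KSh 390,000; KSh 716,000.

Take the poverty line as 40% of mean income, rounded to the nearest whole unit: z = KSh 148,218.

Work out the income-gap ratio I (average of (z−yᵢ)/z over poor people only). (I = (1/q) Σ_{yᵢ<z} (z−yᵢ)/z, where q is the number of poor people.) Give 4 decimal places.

0.4535

Below z: KSh 78,000, KSh 84,000 (q = 2 of N = 11).
Relative gaps: 0.4737, 0.4333; sum = 0.907015.
The income-gap ratio divides by q (the poor only): 0.907015 / 2 = 0.4535.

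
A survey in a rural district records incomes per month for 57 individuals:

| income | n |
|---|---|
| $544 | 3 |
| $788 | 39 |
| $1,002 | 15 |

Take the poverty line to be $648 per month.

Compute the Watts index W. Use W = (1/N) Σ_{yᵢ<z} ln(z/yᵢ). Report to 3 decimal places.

0.009

Below the line: 3×$544 (q = 3 of N = 57).
ln(z/y) terms: ln(648/544) = 0.1749 (×3).
W = 0.524824 / 57 = 0.009.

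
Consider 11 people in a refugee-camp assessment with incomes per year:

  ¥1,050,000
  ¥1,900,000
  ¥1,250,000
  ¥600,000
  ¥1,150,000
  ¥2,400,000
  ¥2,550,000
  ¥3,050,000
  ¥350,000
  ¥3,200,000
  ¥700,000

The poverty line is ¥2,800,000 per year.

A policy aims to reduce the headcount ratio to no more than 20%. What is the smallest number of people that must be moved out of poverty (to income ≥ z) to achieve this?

7

Currently q = 9 of N = 11 are below the line (H = 0.818).
A headcount ratio of at most 20% allows at most ⌊0.20 × 11⌋ = 2 poor people.
So at least 9 − 2 = 7 must be lifted.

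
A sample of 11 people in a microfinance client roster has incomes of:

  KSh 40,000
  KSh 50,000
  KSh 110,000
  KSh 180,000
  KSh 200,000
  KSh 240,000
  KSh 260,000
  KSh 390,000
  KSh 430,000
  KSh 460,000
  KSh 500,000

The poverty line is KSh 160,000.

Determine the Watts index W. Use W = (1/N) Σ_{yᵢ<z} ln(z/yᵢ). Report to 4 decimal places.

Incomes under z: KSh 40,000, KSh 50,000, KSh 110,000 (q = 3 of N = 11).
Log shortfalls: ln(160000/40000) = 1.3863; ln(160000/50000) = 1.1632; ln(160000/110000) = 0.3747.
W = 2.924139 / 11 = 0.2658.

0.2658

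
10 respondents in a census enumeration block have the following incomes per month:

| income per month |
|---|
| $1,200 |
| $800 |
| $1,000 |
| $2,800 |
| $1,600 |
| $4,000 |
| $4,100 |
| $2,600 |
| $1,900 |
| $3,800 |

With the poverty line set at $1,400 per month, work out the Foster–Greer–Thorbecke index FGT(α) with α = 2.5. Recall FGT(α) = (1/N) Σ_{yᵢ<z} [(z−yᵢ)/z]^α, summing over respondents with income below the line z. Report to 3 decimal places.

Poor units: $800, $1,000, $1,200 (q = 3 of N = 10).
Relative gaps: (1400−800)/1400 = 0.4286; (1400−1000)/1400 = 0.2857; (1400−1200)/1400 = 0.1429.
Raised to α = 2.5: 0.12024; 0.04363; 0.00771.
Sum = 0.171591; FGT(2.5) = 0.171591 / 10 = 0.017.

0.017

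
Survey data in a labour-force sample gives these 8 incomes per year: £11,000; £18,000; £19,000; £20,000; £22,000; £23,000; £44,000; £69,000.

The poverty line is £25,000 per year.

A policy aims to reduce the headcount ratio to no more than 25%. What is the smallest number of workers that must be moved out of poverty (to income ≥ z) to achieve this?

4

Currently q = 6 of N = 8 are below the line (H = 0.750).
A headcount ratio of at most 25% allows at most ⌊0.25 × 8⌋ = 2 poor workers.
So at least 6 − 2 = 4 must be lifted.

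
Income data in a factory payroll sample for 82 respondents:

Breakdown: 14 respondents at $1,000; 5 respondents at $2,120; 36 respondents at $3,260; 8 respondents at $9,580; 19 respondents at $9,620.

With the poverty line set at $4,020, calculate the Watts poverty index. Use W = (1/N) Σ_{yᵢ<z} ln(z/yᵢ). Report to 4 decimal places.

Incomes under z: 14×$1,000, 5×$2,120, 36×$3,260 (q = 55 of N = 82).
ln(z/y) terms: ln(4020/1000) = 1.3913 (×14); ln(4020/2120) = 0.6399 (×5); ln(4020/3260) = 0.2096 (×36).
W = 30.221245 / 82 = 0.3686.

0.3686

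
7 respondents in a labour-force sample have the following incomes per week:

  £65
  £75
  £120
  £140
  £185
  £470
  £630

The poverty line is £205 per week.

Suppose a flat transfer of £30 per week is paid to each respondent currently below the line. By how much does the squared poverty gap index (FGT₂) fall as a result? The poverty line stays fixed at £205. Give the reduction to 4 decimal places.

0.0748

Before: below the line — £65, £75, £120, £140, £185; squared poverty gap index (FGT₂) = 0.164358.
After the £30 transfer: below the line — £95, £105, £150, £170; squared poverty gap index (FGT₂) = 0.089573.
Reduction = 0.164358 − 0.089573 = 0.0748.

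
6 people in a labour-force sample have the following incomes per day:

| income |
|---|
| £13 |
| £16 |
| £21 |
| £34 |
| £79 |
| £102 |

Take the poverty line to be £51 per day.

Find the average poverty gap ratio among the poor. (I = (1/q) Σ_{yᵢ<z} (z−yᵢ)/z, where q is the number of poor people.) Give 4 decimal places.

Below the line: £13, £16, £21, £34 (q = 4 of N = 6).
Shortfall ratios (z−y)/z: 0.7451, 0.6863, 0.5882, 0.3333; sum = 2.352941.
The income-gap ratio divides by q (the poor only): 2.352941 / 4 = 0.5882.

0.5882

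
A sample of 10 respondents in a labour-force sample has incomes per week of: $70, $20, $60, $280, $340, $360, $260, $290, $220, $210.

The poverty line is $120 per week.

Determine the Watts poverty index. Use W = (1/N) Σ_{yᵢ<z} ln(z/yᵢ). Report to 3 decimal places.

0.302

Below the line: $20, $60, $70 (q = 3 of N = 10).
Log gaps: ln(120/20) = 1.7918; ln(120/60) = 0.6931; ln(120/70) = 0.5390.
W = 3.023903 / 10 = 0.302.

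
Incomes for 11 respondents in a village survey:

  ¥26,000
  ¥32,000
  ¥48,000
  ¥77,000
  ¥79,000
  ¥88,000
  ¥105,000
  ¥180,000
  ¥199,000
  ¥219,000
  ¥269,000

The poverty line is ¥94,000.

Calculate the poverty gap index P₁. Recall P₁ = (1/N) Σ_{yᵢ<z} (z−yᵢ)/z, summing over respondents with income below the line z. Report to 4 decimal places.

0.2070

Incomes under z: ¥26,000, ¥32,000, ¥48,000, ¥77,000, ¥79,000, ¥88,000 (q = 6 of N = 11).
Relative gaps: (94000−26000)/94000 = 0.7234; (94000−32000)/94000 = 0.6596; (94000−48000)/94000 = 0.4894; (94000−77000)/94000 = 0.1809; (94000−79000)/94000 = 0.1596; (94000−88000)/94000 = 0.0638.
Sum of shortfalls = 2.276596; P₁ averages over all N: 2.276596 / 11 = 0.2070.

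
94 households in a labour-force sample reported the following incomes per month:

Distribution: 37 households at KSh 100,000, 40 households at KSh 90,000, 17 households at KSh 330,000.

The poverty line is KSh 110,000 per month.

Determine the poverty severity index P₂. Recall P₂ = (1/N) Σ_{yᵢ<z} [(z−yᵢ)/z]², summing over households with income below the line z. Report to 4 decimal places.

0.0173

Below the line: 40×KSh 90,000, 37×KSh 100,000 (q = 77 of N = 94).
Shortfall ratios: (110000−90000)/110000 = 0.1818 (×40); (110000−100000)/110000 = 0.0909 (×37).
Squared: 0.0331 (×40); 0.0083 (×37).
Sum = 1.628099; P₂ = 1.628099 / 94 = 0.0173.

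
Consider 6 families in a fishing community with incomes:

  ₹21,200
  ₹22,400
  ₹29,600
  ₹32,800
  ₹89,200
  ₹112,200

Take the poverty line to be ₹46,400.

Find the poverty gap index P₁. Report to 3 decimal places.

0.286

Below z: ₹21,200, ₹22,400, ₹29,600, ₹32,800 (q = 4 of N = 6).
Gap ratios (z−y)/z: (46400−21200)/46400 = 0.5431; (46400−22400)/46400 = 0.5172; (46400−29600)/46400 = 0.3621; (46400−32800)/46400 = 0.2931.
Sum of shortfalls = 1.715517; P₁ averages over all N: 1.715517 / 6 = 0.286.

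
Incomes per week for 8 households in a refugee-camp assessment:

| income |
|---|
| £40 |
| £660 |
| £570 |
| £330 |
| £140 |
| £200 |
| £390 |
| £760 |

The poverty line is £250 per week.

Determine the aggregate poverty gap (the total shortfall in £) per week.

£370

Below the line: £40, £140, £200 (q = 3 of N = 8).
Individual gaps: 250−40 = 210; 250−140 = 110; 250−200 = 50.
Aggregate gap = £370.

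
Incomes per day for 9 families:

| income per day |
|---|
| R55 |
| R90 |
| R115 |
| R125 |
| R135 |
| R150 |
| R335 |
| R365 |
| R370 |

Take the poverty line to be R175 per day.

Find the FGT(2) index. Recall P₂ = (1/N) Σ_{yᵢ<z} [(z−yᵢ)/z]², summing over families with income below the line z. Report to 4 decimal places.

0.1087

Poor units: R55, R90, R115, R125, R135, R150 (q = 6 of N = 9).
Normalized shortfalls: (175−55)/175 = 0.6857; (175−90)/175 = 0.4857; (175−115)/175 = 0.3429; (175−125)/175 = 0.2857; (175−135)/175 = 0.2286; (175−150)/175 = 0.1429.
Squared: 0.4702; 0.2359; 0.1176; 0.0816; 0.0522; 0.0204.
Sum = 0.977959; P₂ = 0.977959 / 9 = 0.1087.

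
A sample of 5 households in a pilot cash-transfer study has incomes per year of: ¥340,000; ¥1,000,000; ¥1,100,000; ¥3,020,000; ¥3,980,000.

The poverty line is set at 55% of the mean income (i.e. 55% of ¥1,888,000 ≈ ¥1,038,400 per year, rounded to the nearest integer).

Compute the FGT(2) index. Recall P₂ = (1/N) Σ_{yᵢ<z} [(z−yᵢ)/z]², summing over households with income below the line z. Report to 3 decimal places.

0.091

Poor units: ¥340,000, ¥1,000,000 (q = 2 of N = 5).
Relative gaps: (1038400−340000)/1038400 = 0.6726; (1038400−1000000)/1038400 = 0.0370.
Squared: 0.4524; 0.0014.
Sum = 0.453722; P₂ = 0.453722 / 5 = 0.091.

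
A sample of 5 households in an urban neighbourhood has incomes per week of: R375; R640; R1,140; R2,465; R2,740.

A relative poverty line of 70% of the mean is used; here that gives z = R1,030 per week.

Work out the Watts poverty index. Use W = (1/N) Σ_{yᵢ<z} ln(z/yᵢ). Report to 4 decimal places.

Below the line: R375, R640 (q = 2 of N = 5).
Log gaps: ln(1030/375) = 1.0104; ln(1030/640) = 0.4758.
W = 1.486234 / 5 = 0.2972.

0.2972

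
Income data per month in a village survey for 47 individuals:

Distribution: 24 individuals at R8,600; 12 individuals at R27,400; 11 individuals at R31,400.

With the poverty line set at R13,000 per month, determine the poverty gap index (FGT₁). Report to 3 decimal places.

0.173

Incomes under z: 24×R8,600 (q = 24 of N = 47).
Shortfall ratios: (13000−8600)/13000 = 0.3385 (×24).
Sum of shortfalls = 8.123077; P₁ averages over all N: 8.123077 / 47 = 0.173.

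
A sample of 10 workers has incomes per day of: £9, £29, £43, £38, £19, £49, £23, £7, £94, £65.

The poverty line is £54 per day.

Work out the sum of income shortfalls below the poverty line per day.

Incomes under z: £7, £9, £19, £23, £29, £38, £43, £49 (q = 8 of N = 10).
Individual gaps: 54−7 = 47; 54−9 = 45; 54−19 = 35; 54−23 = 31; 54−29 = 25; 54−38 = 16; 54−43 = 11; 54−49 = 5.
Aggregate gap = £215.

£215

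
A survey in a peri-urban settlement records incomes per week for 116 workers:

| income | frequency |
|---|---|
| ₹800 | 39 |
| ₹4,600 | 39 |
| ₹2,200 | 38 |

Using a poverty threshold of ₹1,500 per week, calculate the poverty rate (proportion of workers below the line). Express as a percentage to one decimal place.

33.6%

39 of the 116 workers have income below ₹1,500.
H = 39/116 = 33.6%.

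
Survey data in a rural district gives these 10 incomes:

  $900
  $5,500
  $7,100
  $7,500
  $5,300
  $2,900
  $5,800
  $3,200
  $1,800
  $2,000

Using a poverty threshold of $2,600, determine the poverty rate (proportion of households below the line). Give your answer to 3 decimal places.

3 of the 10 households have income below $2,600.
H = 3/10 = 0.300.

0.300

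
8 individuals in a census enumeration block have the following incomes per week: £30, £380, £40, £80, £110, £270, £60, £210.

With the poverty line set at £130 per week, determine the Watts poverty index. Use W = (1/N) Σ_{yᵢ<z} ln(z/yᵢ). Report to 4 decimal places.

0.5088

Incomes under z: £30, £40, £60, £80, £110 (q = 5 of N = 8).
ln(z/y) terms: ln(130/30) = 1.4663; ln(130/40) = 1.1787; ln(130/60) = 0.7732; ln(130/80) = 0.4855; ln(130/110) = 0.1671.
W = 4.070744 / 8 = 0.5088.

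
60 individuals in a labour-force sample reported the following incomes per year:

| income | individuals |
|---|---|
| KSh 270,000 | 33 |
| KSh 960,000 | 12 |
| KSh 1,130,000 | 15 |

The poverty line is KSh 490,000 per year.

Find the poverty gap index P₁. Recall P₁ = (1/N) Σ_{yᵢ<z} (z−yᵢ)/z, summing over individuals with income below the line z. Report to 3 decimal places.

Poor units: 33×KSh 270,000 (q = 33 of N = 60).
Shortfall ratios: (490000−270000)/490000 = 0.4490 (×33).
Σ = 14.816327. Dividing by the full population N = 60 gives P₁ = 0.247.

0.247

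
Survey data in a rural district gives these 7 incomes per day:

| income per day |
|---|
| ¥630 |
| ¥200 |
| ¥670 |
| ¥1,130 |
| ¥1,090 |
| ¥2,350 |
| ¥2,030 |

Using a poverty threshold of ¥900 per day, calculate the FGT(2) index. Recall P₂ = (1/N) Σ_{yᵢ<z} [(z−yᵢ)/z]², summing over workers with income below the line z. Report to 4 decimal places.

Incomes under z: ¥200, ¥630, ¥670 (q = 3 of N = 7).
Gap ratios (z−y)/z: (900−200)/900 = 0.7778; (900−630)/900 = 0.3000; (900−670)/900 = 0.2556.
Squared: 0.6049; 0.0900; 0.0653.
Sum = 0.760247; P₂ = 0.760247 / 7 = 0.1086.

0.1086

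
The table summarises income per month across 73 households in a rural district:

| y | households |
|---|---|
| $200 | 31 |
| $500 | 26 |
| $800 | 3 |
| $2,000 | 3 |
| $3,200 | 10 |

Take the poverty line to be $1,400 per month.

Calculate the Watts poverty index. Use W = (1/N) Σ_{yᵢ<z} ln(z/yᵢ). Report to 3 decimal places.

1.216

Incomes under z: 31×$200, 26×$500, 3×$800 (q = 60 of N = 73).
Log shortfalls: ln(1400/200) = 1.9459 (×31); ln(1400/500) = 1.0296 (×26); ln(1400/800) = 0.5596 (×3).
W = 88.772167 / 73 = 1.216.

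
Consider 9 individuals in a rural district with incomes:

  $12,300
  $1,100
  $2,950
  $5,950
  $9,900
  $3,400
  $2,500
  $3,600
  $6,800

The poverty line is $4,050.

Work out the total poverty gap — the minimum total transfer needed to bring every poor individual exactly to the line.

$6,700

Poor units: $1,100, $2,500, $2,950, $3,400, $3,600 (q = 5 of N = 9).
Individual gaps: 4050−1100 = 2950; 4050−2500 = 1550; 4050−2950 = 1100; 4050−3400 = 650; 4050−3600 = 450.
Aggregate gap = $6,700.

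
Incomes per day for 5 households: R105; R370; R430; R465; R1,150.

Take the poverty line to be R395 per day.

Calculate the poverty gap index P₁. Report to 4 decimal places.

0.1595

Incomes under z: R105, R370 (q = 2 of N = 5).
Normalized shortfalls: (395−105)/395 = 0.7342; (395−370)/395 = 0.0633.
Σ = 0.797468. Dividing by the full population N = 5 gives P₁ = 0.1595.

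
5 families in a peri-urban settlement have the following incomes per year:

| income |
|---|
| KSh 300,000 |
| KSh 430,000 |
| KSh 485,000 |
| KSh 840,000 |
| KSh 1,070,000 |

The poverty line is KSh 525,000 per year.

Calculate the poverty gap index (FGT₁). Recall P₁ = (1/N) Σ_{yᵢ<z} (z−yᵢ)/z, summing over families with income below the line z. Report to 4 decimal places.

0.1371

Incomes under z: KSh 300,000, KSh 430,000, KSh 485,000 (q = 3 of N = 5).
Shortfall ratios: (525000−300000)/525000 = 0.4286; (525000−430000)/525000 = 0.1810; (525000−485000)/525000 = 0.0762.
Sum of shortfalls = 0.685714; P₁ averages over all N: 0.685714 / 5 = 0.1371.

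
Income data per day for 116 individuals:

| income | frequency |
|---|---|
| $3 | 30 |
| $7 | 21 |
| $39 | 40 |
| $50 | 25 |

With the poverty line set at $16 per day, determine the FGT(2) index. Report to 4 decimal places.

0.2280

Incomes under z: 30×$3, 21×$7 (q = 51 of N = 116).
Gap ratios (z−y)/z: (16−3)/16 = 0.8125 (×30); (16−7)/16 = 0.5625 (×21).
Squared: 0.6602 (×30); 0.3164 (×21).
Sum = 26.449219; P₂ = 26.449219 / 116 = 0.2280.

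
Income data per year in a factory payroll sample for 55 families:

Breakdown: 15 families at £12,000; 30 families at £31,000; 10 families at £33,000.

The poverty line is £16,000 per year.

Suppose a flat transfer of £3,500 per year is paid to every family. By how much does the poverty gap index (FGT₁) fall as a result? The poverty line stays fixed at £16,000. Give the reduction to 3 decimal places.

Before: below the line — 15×£12,000; poverty gap index (FGT₁) = 0.06818.
After the £3,500 transfer: below the line — 15×£15,500; poverty gap index (FGT₁) = 0.00852.
Reduction = 0.06818 − 0.00852 = 0.060.

0.060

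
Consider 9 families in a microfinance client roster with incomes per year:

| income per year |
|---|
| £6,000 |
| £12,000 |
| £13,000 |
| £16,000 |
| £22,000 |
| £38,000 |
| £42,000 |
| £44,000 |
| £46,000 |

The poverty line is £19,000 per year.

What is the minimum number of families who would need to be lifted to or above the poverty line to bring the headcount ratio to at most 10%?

4 of the 9 families are poor, so H = 4/9 = 0.444.
A headcount ratio of at most 10% allows at most ⌊0.10 × 9⌋ = 0 poor families.
So at least 4 − 0 = 4 must be lifted.

4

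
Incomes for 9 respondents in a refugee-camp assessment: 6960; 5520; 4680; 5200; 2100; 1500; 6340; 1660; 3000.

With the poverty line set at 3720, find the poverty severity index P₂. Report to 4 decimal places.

0.0989

Poor units: 1500, 1660, 2100, 3000 (q = 4 of N = 9).
Normalized shortfalls: (3720−1500)/3720 = 0.5968; (3720−1660)/3720 = 0.5538; (3720−2100)/3720 = 0.4355; (3720−3000)/3720 = 0.1935.
Squared: 0.3561; 0.3067; 0.1896; 0.0375.
Sum = 0.889901; P₂ = 0.889901 / 9 = 0.0989.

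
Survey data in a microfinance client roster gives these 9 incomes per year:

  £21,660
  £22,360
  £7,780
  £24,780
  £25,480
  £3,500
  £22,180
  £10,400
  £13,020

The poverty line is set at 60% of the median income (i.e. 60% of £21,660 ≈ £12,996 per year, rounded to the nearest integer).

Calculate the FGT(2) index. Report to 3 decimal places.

Incomes under z: £3,500, £7,780, £10,400 (q = 3 of N = 9).
Shortfall ratios: (12996−3500)/12996 = 0.7307; (12996−7780)/12996 = 0.4014; (12996−10400)/12996 = 0.1998.
Squared: 0.5339; 0.1611; 0.0399.
Sum = 0.734889; P₂ = 0.734889 / 9 = 0.082.

0.082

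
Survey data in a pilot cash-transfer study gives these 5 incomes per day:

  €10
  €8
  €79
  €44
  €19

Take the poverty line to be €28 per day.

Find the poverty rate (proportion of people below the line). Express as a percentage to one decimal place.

60.0%

3 of the 5 people have income below €28.
H = 3/5 = 60.0%.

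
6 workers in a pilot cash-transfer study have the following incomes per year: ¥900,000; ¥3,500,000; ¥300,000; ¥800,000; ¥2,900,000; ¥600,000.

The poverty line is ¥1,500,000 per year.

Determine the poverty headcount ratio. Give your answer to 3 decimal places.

0.667

4 of the 6 workers have income below ¥1,500,000.
H = 4/6 = 0.667.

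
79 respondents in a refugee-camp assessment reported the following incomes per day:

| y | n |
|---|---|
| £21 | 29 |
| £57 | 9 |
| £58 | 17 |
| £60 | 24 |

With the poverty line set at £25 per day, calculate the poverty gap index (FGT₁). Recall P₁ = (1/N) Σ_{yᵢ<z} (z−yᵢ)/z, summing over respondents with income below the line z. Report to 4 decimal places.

0.0587

Below the line: 29×£21 (q = 29 of N = 79).
Gap ratios (z−y)/z: (25−21)/25 = 0.1600 (×29).
Sum of shortfalls = 4.640000; P₁ averages over all N: 4.640000 / 79 = 0.0587.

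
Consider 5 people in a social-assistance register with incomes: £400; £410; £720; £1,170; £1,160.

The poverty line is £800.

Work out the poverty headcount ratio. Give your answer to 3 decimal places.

3 of the 5 people have income below £800.
H = 3/5 = 0.600.

0.600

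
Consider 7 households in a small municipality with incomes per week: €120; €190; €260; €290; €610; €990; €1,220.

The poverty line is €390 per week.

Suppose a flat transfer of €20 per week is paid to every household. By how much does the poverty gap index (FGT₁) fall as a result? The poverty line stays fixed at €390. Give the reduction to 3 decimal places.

0.029

Before: below the line — €120, €190, €260, €290; poverty gap index (FGT₁) = 0.25641.
After the €20 transfer: below the line — €140, €210, €280, €310; poverty gap index (FGT₁) = 0.22711.
Reduction = 0.25641 − 0.22711 = 0.029.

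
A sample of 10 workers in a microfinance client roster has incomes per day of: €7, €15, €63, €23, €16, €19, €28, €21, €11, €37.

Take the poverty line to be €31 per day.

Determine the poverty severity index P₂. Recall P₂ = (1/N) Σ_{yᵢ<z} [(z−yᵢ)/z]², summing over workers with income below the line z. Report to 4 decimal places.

Incomes under z: €7, €11, €15, €16, €19, €21, €23, €28 (q = 8 of N = 10).
Relative gaps: (31−7)/31 = 0.7742; (31−11)/31 = 0.6452; (31−15)/31 = 0.5161; (31−16)/31 = 0.4839; (31−19)/31 = 0.3871; (31−21)/31 = 0.3226; (31−23)/31 = 0.2581; (31−28)/31 = 0.0968.
Squared: 0.5994; 0.4162; 0.2664; 0.2341; 0.1498; 0.1041; 0.0666; 0.0094.
Sum = 1.845994; P₂ = 1.845994 / 10 = 0.1846.

0.1846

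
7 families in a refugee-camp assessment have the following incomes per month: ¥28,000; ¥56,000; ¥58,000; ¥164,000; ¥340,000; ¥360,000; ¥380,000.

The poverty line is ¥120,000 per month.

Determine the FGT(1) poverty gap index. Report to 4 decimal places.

Incomes under z: ¥28,000, ¥56,000, ¥58,000 (q = 3 of N = 7).
Shortfall ratios: (120000−28000)/120000 = 0.7667; (120000−56000)/120000 = 0.5333; (120000−58000)/120000 = 0.5167.
Sum of shortfalls = 1.816667; P₁ averages over all N: 1.816667 / 7 = 0.2595.

0.2595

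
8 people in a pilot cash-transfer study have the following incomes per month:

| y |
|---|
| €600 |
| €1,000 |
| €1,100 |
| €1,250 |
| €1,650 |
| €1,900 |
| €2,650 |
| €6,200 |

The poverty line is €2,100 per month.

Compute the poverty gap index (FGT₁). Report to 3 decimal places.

Below the line: €600, €1,000, €1,100, €1,250, €1,650, €1,900 (q = 6 of N = 8).
Normalized shortfalls: (2100−600)/2100 = 0.7143; (2100−1000)/2100 = 0.5238; (2100−1100)/2100 = 0.4762; (2100−1250)/2100 = 0.4048; (2100−1650)/2100 = 0.2143; (2100−1900)/2100 = 0.0952.
Sum of shortfalls = 2.428571; P₁ averages over all N: 2.428571 / 8 = 0.304.

0.304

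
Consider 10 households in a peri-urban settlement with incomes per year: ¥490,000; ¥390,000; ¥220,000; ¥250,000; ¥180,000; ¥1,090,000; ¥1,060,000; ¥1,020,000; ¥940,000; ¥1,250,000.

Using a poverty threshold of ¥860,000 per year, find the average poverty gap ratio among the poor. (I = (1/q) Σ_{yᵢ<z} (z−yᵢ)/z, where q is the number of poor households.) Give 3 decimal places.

Incomes under z: ¥180,000, ¥220,000, ¥250,000, ¥390,000, ¥490,000 (q = 5 of N = 10).
Relative gaps: 0.7907, 0.7442, 0.7093, 0.5465, 0.4302; sum = 3.220930.
The income-gap ratio divides by q (the poor only): 3.220930 / 5 = 0.644.

0.644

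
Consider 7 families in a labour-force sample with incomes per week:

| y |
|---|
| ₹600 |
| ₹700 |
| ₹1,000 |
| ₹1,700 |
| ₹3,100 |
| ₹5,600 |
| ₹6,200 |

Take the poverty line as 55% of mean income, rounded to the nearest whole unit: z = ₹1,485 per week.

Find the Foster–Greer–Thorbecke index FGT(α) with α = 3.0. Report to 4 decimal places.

Incomes under z: ₹600, ₹700, ₹1,000 (q = 3 of N = 7).
Gap ratios (z−y)/z: (1485−600)/1485 = 0.5960; (1485−700)/1485 = 0.5286; (1485−1000)/1485 = 0.3266.
Raised to α = 3.0: 0.21167; 0.14772; 0.03484.
Sum = 0.394220; FGT(3.0) = 0.394220 / 7 = 0.0563.

0.0563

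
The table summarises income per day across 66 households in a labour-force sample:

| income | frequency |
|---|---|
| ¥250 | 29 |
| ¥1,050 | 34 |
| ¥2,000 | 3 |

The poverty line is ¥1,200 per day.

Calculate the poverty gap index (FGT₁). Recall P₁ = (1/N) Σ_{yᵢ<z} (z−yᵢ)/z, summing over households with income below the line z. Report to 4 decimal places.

0.4122

Incomes under z: 29×¥250, 34×¥1,050 (q = 63 of N = 66).
Relative gaps: (1200−250)/1200 = 0.7917 (×29); (1200−1050)/1200 = 0.1250 (×34).
Σ = 27.208333. Dividing by the full population N = 66 gives P₁ = 0.4122.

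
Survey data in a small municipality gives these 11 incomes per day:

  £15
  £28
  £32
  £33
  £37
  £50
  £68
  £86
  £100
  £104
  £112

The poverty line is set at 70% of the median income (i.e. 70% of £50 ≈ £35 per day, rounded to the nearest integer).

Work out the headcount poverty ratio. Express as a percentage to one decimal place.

4 of the 11 workers have income below £35.
H = 4/11 = 36.4%.

36.4%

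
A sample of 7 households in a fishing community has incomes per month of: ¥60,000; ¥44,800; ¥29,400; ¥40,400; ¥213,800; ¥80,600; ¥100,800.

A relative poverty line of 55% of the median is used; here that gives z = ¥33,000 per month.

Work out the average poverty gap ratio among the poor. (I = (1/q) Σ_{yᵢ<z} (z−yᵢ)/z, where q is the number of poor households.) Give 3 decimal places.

Below z: ¥29,400 (q = 1 of N = 7).
Shortfall ratios (z−y)/z: 0.1091; sum = 0.109091.
The income-gap ratio divides by q (the poor only): 0.109091 / 1 = 0.109.

0.109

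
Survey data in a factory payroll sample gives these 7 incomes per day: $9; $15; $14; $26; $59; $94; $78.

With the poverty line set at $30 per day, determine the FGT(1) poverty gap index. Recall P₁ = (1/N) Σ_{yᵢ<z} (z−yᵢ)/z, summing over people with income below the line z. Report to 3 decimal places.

0.267

Poor units: $9, $14, $15, $26 (q = 4 of N = 7).
Gap ratios (z−y)/z: (30−9)/30 = 0.7000; (30−14)/30 = 0.5333; (30−15)/30 = 0.5000; (30−26)/30 = 0.1333.
Sum of shortfalls = 1.866667; P₁ averages over all N: 1.866667 / 7 = 0.267.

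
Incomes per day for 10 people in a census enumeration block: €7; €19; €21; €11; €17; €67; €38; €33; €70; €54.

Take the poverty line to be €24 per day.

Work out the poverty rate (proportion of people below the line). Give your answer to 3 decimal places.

0.500

5 of the 10 people have income below €24.
H = 5/10 = 0.500.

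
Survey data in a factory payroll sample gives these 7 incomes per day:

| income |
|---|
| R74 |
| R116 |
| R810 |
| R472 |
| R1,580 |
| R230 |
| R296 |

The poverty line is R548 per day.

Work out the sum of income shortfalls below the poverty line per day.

Poor units: R74, R116, R230, R296, R472 (q = 5 of N = 7).
Individual gaps: 548−74 = 474; 548−116 = 432; 548−230 = 318; 548−296 = 252; 548−472 = 76.
Aggregate gap = R1,552.

R1,552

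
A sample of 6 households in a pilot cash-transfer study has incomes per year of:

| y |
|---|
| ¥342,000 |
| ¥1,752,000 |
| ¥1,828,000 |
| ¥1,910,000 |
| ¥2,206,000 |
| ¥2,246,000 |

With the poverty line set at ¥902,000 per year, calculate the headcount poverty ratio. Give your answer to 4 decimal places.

0.1667

1 of the 6 households have income below ¥902,000.
H = 1/6 = 0.1667.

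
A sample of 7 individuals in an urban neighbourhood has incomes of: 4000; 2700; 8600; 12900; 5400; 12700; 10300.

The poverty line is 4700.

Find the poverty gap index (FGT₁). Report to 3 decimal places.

Below z: 2700, 4000 (q = 2 of N = 7).
Relative gaps: (4700−2700)/4700 = 0.4255; (4700−4000)/4700 = 0.1489.
Sum of shortfalls = 0.574468; P₁ averages over all N: 0.574468 / 7 = 0.082.

0.082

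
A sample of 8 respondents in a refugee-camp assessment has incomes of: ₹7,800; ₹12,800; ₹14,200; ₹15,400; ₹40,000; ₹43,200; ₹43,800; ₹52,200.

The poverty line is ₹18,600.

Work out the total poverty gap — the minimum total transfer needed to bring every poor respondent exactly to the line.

Below the line: ₹7,800, ₹12,800, ₹14,200, ₹15,400 (q = 4 of N = 8).
Individual gaps: 18600−7800 = 10800; 18600−12800 = 5800; 18600−14200 = 4400; 18600−15400 = 3200.
Aggregate gap = ₹24,200.

₹24,200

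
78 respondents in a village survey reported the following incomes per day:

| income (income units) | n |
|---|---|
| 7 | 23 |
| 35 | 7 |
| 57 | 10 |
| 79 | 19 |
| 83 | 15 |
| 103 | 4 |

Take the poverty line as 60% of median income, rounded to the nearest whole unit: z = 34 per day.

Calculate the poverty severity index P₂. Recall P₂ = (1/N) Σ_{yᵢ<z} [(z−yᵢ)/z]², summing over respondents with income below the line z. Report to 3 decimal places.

0.186

Poor units: 23×7 (q = 23 of N = 78).
Shortfall ratios: (34−7)/34 = 0.7941 (×23).
Squared: 0.6306 (×23).
Sum = 14.504325; P₂ = 14.504325 / 78 = 0.186.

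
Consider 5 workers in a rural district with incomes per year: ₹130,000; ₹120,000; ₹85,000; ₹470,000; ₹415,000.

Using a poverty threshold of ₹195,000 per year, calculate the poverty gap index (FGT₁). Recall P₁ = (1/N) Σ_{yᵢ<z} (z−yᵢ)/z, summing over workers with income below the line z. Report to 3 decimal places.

0.256

Below z: ₹85,000, ₹120,000, ₹130,000 (q = 3 of N = 5).
Gap ratios (z−y)/z: (195000−85000)/195000 = 0.5641; (195000−120000)/195000 = 0.3846; (195000−130000)/195000 = 0.3333.
Sum of shortfalls = 1.282051; P₁ averages over all N: 1.282051 / 5 = 0.256.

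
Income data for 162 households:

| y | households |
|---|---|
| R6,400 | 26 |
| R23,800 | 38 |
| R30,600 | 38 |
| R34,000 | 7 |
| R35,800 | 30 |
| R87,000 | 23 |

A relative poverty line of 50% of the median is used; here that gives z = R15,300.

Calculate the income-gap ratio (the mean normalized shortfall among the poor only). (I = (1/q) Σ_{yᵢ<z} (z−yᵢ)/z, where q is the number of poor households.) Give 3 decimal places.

Below the line: 26×R6,400 (q = 26 of N = 162).
Shortfall ratios (z−y)/z: 0.5817 (×26); sum = 15.124183.
I averages over the q = 26 poor units only: 15.124183 / 26 = 0.582.

0.582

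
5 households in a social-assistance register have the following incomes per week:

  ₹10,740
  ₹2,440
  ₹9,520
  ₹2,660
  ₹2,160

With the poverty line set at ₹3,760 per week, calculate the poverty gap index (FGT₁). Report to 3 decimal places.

0.214

Incomes under z: ₹2,160, ₹2,440, ₹2,660 (q = 3 of N = 5).
Gap ratios (z−y)/z: (3760−2160)/3760 = 0.4255; (3760−2440)/3760 = 0.3511; (3760−2660)/3760 = 0.2926.
Sum of shortfalls = 1.069149; P₁ averages over all N: 1.069149 / 5 = 0.214.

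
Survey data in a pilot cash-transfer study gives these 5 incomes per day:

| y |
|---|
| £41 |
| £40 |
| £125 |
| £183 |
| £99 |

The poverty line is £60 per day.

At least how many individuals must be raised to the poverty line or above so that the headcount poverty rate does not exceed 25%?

1

Currently q = 2 of N = 5 are below the line (H = 0.400).
A headcount ratio of at most 25% allows at most ⌊0.25 × 5⌋ = 1 poor individuals.
So at least 2 − 1 = 1 must be lifted.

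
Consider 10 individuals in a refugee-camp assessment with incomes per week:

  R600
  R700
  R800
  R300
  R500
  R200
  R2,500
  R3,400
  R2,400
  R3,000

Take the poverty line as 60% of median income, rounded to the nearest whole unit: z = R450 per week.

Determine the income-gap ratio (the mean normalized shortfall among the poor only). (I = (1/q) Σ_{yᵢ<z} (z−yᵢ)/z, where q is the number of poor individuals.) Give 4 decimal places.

0.4444

Below z: R200, R300 (q = 2 of N = 10).
Relative gaps: 0.5556, 0.3333; sum = 0.888889.
The income-gap ratio divides by q (the poor only): 0.888889 / 2 = 0.4444.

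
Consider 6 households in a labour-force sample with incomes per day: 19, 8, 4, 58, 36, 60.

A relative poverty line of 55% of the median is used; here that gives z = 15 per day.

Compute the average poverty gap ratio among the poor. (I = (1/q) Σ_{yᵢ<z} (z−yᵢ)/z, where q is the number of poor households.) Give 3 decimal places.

Below the line: 4, 8 (q = 2 of N = 6).
Shortfall ratios (z−y)/z: 0.7333, 0.4667; sum = 1.200000.
I averages over the q = 2 poor units only: 1.200000 / 2 = 0.600.

0.600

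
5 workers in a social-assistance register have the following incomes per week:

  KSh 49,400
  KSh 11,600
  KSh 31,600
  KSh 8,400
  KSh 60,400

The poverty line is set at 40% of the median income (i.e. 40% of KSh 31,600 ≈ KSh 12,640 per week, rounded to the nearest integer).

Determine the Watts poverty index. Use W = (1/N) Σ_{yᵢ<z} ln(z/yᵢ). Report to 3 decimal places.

0.099

Below z: KSh 8,400, KSh 11,600 (q = 2 of N = 5).
Log shortfalls: ln(12640/8400) = 0.4086; ln(12640/11600) = 0.0859.
W = 0.494496 / 5 = 0.099.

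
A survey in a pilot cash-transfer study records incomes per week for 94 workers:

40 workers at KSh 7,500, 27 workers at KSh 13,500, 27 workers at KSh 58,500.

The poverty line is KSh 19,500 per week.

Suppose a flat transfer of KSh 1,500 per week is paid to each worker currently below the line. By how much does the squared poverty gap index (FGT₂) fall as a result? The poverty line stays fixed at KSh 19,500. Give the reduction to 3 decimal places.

0.050

Before: below the line — 40×KSh 7,500, 27×KSh 13,500; squared poverty gap index (FGT₂) = 0.18834.
After the KSh 1,500 transfer: below the line — 40×KSh 9,000, 27×KSh 15,000; squared poverty gap index (FGT₂) = 0.13868.
Reduction = 0.18834 − 0.13868 = 0.050.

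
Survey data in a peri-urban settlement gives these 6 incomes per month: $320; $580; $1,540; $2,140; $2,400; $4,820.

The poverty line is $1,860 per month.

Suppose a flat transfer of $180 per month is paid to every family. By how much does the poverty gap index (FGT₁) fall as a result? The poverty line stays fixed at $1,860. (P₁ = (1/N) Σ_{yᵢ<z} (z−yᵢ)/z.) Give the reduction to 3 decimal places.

0.048

Before: below the line — $320, $580, $1,540; poverty gap index (FGT₁) = 0.28136.
After the $180 transfer: below the line — $500, $760, $1,720; poverty gap index (FGT₁) = 0.23297.
Reduction = 0.28136 − 0.23297 = 0.048.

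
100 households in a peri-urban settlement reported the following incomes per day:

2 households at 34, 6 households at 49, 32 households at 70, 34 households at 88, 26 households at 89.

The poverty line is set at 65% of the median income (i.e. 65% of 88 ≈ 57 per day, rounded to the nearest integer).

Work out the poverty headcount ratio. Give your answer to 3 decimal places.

0.080

8 of the 100 households have income below 57.
H = 8/100 = 0.080.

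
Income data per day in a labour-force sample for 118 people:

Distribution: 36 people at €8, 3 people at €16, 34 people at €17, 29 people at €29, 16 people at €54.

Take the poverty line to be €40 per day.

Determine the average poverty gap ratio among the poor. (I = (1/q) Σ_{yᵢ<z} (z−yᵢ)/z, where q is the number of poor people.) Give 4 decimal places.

Below z: 36×€8, 3×€16, 34×€17, 29×€29 (q = 102 of N = 118).
Shortfall ratios (z−y)/z: 0.8000 (×36), 0.6000 (×3), 0.5750 (×34), 0.2750 (×29); sum = 58.125000.
I averages over the q = 102 poor units only: 58.125000 / 102 = 0.5699.

0.5699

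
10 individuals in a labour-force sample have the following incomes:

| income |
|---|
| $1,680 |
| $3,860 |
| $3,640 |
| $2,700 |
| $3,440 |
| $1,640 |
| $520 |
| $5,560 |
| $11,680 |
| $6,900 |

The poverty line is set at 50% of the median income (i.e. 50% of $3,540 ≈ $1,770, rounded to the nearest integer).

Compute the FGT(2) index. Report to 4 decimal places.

Below z: $520, $1,640, $1,680 (q = 3 of N = 10).
Shortfall ratios: (1770−520)/1770 = 0.7062; (1770−1640)/1770 = 0.0734; (1770−1680)/1770 = 0.0508.
Squared: 0.4987; 0.0054; 0.0026.
Sum = 0.506719; P₂ = 0.506719 / 10 = 0.0507.

0.0507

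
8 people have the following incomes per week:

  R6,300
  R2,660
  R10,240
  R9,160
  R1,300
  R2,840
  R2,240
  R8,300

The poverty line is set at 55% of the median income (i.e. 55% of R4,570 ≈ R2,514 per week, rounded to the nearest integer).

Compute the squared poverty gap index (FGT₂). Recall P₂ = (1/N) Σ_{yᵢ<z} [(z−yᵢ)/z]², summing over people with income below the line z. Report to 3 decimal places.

Below the line: R1,300, R2,240 (q = 2 of N = 8).
Normalized shortfalls: (2514−1300)/2514 = 0.4829; (2514−2240)/2514 = 0.1090.
Squared: 0.2332; 0.0119.
Sum = 0.245067; P₂ = 0.245067 / 8 = 0.031.

0.031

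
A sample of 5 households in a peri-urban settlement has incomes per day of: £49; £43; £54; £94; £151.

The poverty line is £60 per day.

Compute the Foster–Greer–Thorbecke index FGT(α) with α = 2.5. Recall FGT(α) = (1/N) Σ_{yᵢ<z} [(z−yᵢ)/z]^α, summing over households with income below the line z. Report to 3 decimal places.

Incomes under z: £43, £49, £54 (q = 3 of N = 5).
Shortfall ratios: (60−43)/60 = 0.2833; (60−49)/60 = 0.1833; (60−54)/60 = 0.1000.
Raised to α = 2.5: 0.04273; 0.01439; 0.00316.
Sum = 0.060285; FGT(2.5) = 0.060285 / 5 = 0.012.

0.012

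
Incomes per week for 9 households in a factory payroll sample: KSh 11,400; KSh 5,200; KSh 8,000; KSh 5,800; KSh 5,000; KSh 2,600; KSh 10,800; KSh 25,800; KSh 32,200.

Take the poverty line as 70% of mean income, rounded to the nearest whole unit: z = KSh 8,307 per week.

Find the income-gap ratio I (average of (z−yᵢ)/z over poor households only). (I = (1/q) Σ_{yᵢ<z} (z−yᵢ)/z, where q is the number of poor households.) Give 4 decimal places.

Below z: KSh 2,600, KSh 5,000, KSh 5,200, KSh 5,800, KSh 8,000 (q = 5 of N = 9).
Relative gaps: 0.6870, 0.3981, 0.3740, 0.3018, 0.0370; sum = 1.797881.
I averages over the q = 5 poor units only: 1.797881 / 5 = 0.3596.

0.3596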